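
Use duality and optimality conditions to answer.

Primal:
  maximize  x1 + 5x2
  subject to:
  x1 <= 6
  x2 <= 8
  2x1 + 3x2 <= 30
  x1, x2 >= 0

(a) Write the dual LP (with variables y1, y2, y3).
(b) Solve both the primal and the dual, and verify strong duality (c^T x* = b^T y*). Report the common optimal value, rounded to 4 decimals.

The standard primal-dual pair for 'max c^T x s.t. A x <= b, x >= 0' is:
  Dual:  min b^T y  s.t.  A^T y >= c,  y >= 0.

So the dual LP is:
  minimize  6y1 + 8y2 + 30y3
  subject to:
    y1 + 2y3 >= 1
    y2 + 3y3 >= 5
    y1, y2, y3 >= 0

Solving the primal: x* = (3, 8).
  primal value c^T x* = 43.
Solving the dual: y* = (0, 3.5, 0.5).
  dual value b^T y* = 43.
Strong duality: c^T x* = b^T y*. Confirmed.

43


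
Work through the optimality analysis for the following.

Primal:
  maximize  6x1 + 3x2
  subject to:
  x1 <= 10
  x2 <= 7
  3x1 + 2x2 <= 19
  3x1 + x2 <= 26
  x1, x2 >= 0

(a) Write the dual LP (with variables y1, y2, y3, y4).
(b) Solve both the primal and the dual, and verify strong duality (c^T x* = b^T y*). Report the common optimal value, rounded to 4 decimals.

The standard primal-dual pair for 'max c^T x s.t. A x <= b, x >= 0' is:
  Dual:  min b^T y  s.t.  A^T y >= c,  y >= 0.

So the dual LP is:
  minimize  10y1 + 7y2 + 19y3 + 26y4
  subject to:
    y1 + 3y3 + 3y4 >= 6
    y2 + 2y3 + y4 >= 3
    y1, y2, y3, y4 >= 0

Solving the primal: x* = (6.3333, 0).
  primal value c^T x* = 38.
Solving the dual: y* = (0, 0, 2, 0).
  dual value b^T y* = 38.
Strong duality: c^T x* = b^T y*. Confirmed.

38


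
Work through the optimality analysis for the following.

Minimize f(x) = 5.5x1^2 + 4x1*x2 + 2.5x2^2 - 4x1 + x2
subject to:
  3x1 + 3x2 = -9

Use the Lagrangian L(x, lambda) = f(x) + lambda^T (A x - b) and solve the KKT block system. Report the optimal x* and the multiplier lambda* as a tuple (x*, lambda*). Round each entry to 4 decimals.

Form the Lagrangian:
  L(x, lambda) = (1/2) x^T Q x + c^T x + lambda^T (A x - b)
Stationarity (grad_x L = 0): Q x + c + A^T lambda = 0.
Primal feasibility: A x = b.

This gives the KKT block system:
  [ Q   A^T ] [ x     ]   [-c ]
  [ A    0  ] [ lambda ] = [ b ]

Solving the linear system:
  x*      = (0.25, -3.25)
  lambda* = (4.75)
  f(x*)   = 19.25

x* = (0.25, -3.25), lambda* = (4.75)


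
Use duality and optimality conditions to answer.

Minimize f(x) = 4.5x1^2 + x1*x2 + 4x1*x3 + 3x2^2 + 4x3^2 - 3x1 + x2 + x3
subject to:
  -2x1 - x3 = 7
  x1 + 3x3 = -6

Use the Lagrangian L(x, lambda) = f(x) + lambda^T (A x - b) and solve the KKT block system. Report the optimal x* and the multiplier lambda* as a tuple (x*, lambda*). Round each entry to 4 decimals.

Form the Lagrangian:
  L(x, lambda) = (1/2) x^T Q x + c^T x + lambda^T (A x - b)
Stationarity (grad_x L = 0): Q x + c + A^T lambda = 0.
Primal feasibility: A x = b.

This gives the KKT block system:
  [ Q   A^T ] [ x     ]   [-c ]
  [ A    0  ] [ lambda ] = [ b ]

Solving the linear system:
  x*      = (-3, 0.3333, -1)
  lambda* = (-16.4, 0.8667)
  f(x*)   = 64.1667

x* = (-3, 0.3333, -1), lambda* = (-16.4, 0.8667)


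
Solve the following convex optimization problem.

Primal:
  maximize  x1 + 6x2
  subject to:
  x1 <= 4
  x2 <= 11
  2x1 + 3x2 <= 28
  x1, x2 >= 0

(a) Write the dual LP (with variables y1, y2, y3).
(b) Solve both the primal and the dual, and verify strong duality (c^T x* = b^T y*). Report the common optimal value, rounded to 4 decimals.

The standard primal-dual pair for 'max c^T x s.t. A x <= b, x >= 0' is:
  Dual:  min b^T y  s.t.  A^T y >= c,  y >= 0.

So the dual LP is:
  minimize  4y1 + 11y2 + 28y3
  subject to:
    y1 + 2y3 >= 1
    y2 + 3y3 >= 6
    y1, y2, y3 >= 0

Solving the primal: x* = (0, 9.3333).
  primal value c^T x* = 56.
Solving the dual: y* = (0, 0, 2).
  dual value b^T y* = 56.
Strong duality: c^T x* = b^T y*. Confirmed.

56


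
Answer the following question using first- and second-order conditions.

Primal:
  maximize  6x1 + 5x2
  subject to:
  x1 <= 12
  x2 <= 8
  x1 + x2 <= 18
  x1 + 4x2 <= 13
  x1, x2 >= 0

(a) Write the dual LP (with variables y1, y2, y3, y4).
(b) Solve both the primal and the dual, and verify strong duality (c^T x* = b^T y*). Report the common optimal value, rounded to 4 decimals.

The standard primal-dual pair for 'max c^T x s.t. A x <= b, x >= 0' is:
  Dual:  min b^T y  s.t.  A^T y >= c,  y >= 0.

So the dual LP is:
  minimize  12y1 + 8y2 + 18y3 + 13y4
  subject to:
    y1 + y3 + y4 >= 6
    y2 + y3 + 4y4 >= 5
    y1, y2, y3, y4 >= 0

Solving the primal: x* = (12, 0.25).
  primal value c^T x* = 73.25.
Solving the dual: y* = (4.75, 0, 0, 1.25).
  dual value b^T y* = 73.25.
Strong duality: c^T x* = b^T y*. Confirmed.

73.25


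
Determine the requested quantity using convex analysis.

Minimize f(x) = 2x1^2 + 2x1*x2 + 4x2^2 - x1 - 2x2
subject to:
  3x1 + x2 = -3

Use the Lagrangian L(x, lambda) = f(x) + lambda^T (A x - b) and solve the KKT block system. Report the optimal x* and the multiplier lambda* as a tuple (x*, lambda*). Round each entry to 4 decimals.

Form the Lagrangian:
  L(x, lambda) = (1/2) x^T Q x + c^T x + lambda^T (A x - b)
Stationarity (grad_x L = 0): Q x + c + A^T lambda = 0.
Primal feasibility: A x = b.

This gives the KKT block system:
  [ Q   A^T ] [ x     ]   [-c ]
  [ A    0  ] [ lambda ] = [ b ]

Solving the linear system:
  x*      = (-1.1094, 0.3281)
  lambda* = (1.5938)
  f(x*)   = 2.6172

x* = (-1.1094, 0.3281), lambda* = (1.5938)


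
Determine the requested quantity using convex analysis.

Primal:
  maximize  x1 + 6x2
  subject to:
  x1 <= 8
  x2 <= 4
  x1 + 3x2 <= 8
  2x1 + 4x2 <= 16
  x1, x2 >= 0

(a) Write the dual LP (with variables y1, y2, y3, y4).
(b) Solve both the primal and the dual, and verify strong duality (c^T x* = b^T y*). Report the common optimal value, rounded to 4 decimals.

The standard primal-dual pair for 'max c^T x s.t. A x <= b, x >= 0' is:
  Dual:  min b^T y  s.t.  A^T y >= c,  y >= 0.

So the dual LP is:
  minimize  8y1 + 4y2 + 8y3 + 16y4
  subject to:
    y1 + y3 + 2y4 >= 1
    y2 + 3y3 + 4y4 >= 6
    y1, y2, y3, y4 >= 0

Solving the primal: x* = (0, 2.6667).
  primal value c^T x* = 16.
Solving the dual: y* = (0, 0, 2, 0).
  dual value b^T y* = 16.
Strong duality: c^T x* = b^T y*. Confirmed.

16


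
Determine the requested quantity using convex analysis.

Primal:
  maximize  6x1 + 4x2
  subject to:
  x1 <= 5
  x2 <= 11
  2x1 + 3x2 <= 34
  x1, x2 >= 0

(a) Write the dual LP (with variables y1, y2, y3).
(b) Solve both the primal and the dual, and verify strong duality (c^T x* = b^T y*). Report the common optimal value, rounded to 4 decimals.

The standard primal-dual pair for 'max c^T x s.t. A x <= b, x >= 0' is:
  Dual:  min b^T y  s.t.  A^T y >= c,  y >= 0.

So the dual LP is:
  minimize  5y1 + 11y2 + 34y3
  subject to:
    y1 + 2y3 >= 6
    y2 + 3y3 >= 4
    y1, y2, y3 >= 0

Solving the primal: x* = (5, 8).
  primal value c^T x* = 62.
Solving the dual: y* = (3.3333, 0, 1.3333).
  dual value b^T y* = 62.
Strong duality: c^T x* = b^T y*. Confirmed.

62


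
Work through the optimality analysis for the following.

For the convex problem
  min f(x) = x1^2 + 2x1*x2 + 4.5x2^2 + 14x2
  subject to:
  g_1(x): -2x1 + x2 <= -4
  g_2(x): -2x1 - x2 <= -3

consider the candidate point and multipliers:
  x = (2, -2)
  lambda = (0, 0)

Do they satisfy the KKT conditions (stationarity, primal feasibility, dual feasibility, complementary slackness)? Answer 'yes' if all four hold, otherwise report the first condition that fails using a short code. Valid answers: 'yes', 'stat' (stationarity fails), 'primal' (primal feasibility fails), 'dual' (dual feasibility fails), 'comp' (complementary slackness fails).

Gradient of f: grad f(x) = Q x + c = (0, 0)
Constraint values g_i(x) = a_i^T x - b_i:
  g_1((2, -2)) = -2
  g_2((2, -2)) = 1
Stationarity residual: grad f(x) + sum_i lambda_i a_i = (0, 0)
  -> stationarity OK
Primal feasibility (all g_i <= 0): FAILS
Dual feasibility (all lambda_i >= 0): OK
Complementary slackness (lambda_i * g_i(x) = 0 for all i): OK

Verdict: the first failing condition is primal_feasibility -> primal.

primal


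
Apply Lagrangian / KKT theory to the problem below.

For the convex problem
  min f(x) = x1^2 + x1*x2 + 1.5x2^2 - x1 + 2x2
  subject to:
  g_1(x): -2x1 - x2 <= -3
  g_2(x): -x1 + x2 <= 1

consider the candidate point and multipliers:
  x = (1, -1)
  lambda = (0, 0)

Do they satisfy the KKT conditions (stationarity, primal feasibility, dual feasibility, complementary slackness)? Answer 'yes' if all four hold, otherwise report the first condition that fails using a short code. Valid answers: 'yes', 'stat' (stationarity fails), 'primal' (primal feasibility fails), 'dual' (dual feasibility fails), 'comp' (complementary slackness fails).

Gradient of f: grad f(x) = Q x + c = (0, 0)
Constraint values g_i(x) = a_i^T x - b_i:
  g_1((1, -1)) = 2
  g_2((1, -1)) = -3
Stationarity residual: grad f(x) + sum_i lambda_i a_i = (0, 0)
  -> stationarity OK
Primal feasibility (all g_i <= 0): FAILS
Dual feasibility (all lambda_i >= 0): OK
Complementary slackness (lambda_i * g_i(x) = 0 for all i): OK

Verdict: the first failing condition is primal_feasibility -> primal.

primal


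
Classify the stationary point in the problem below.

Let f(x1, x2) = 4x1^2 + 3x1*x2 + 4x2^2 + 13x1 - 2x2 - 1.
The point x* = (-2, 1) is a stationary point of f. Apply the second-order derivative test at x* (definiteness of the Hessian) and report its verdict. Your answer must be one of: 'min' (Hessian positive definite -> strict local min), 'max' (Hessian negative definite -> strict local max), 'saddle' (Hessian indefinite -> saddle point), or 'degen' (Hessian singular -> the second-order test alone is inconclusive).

Compute the Hessian H = grad^2 f:
  H = [[8, 3], [3, 8]]
Verify stationarity: grad f(x*) = H x* + g = (0, 0).
Eigenvalues of H: 5, 11.
Both eigenvalues > 0, so H is positive definite -> x* is a strict local min.

min


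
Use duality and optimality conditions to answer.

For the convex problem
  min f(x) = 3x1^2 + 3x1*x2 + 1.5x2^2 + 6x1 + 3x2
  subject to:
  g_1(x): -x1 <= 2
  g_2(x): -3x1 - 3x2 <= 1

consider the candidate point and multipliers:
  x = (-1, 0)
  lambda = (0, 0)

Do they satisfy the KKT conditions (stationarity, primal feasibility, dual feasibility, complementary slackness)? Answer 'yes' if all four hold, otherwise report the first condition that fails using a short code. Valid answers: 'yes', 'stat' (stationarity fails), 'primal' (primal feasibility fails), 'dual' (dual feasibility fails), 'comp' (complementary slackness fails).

Gradient of f: grad f(x) = Q x + c = (0, 0)
Constraint values g_i(x) = a_i^T x - b_i:
  g_1((-1, 0)) = -1
  g_2((-1, 0)) = 2
Stationarity residual: grad f(x) + sum_i lambda_i a_i = (0, 0)
  -> stationarity OK
Primal feasibility (all g_i <= 0): FAILS
Dual feasibility (all lambda_i >= 0): OK
Complementary slackness (lambda_i * g_i(x) = 0 for all i): OK

Verdict: the first failing condition is primal_feasibility -> primal.

primal


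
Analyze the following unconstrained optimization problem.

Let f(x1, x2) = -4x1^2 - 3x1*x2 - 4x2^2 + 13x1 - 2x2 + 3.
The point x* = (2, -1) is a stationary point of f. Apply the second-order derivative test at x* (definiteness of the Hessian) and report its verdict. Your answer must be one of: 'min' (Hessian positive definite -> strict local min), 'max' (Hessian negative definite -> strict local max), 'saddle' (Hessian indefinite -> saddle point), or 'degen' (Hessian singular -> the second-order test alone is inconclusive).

Compute the Hessian H = grad^2 f:
  H = [[-8, -3], [-3, -8]]
Verify stationarity: grad f(x*) = H x* + g = (0, 0).
Eigenvalues of H: -11, -5.
Both eigenvalues < 0, so H is negative definite -> x* is a strict local max.

max


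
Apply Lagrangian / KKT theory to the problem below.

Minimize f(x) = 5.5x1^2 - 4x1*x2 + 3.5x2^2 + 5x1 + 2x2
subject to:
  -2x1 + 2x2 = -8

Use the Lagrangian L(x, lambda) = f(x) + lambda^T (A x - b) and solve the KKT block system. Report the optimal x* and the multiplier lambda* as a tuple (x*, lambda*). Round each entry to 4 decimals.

Form the Lagrangian:
  L(x, lambda) = (1/2) x^T Q x + c^T x + lambda^T (A x - b)
Stationarity (grad_x L = 0): Q x + c + A^T lambda = 0.
Primal feasibility: A x = b.

This gives the KKT block system:
  [ Q   A^T ] [ x     ]   [-c ]
  [ A    0  ] [ lambda ] = [ b ]

Solving the linear system:
  x*      = (0.5, -3.5)
  lambda* = (12.25)
  f(x*)   = 46.75

x* = (0.5, -3.5), lambda* = (12.25)


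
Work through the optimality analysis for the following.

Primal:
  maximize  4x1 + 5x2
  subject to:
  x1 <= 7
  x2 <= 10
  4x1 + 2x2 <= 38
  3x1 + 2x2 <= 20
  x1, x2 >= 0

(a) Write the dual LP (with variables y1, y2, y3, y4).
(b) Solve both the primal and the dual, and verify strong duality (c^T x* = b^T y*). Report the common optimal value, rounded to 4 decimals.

The standard primal-dual pair for 'max c^T x s.t. A x <= b, x >= 0' is:
  Dual:  min b^T y  s.t.  A^T y >= c,  y >= 0.

So the dual LP is:
  minimize  7y1 + 10y2 + 38y3 + 20y4
  subject to:
    y1 + 4y3 + 3y4 >= 4
    y2 + 2y3 + 2y4 >= 5
    y1, y2, y3, y4 >= 0

Solving the primal: x* = (0, 10).
  primal value c^T x* = 50.
Solving the dual: y* = (0, 2.3333, 0, 1.3333).
  dual value b^T y* = 50.
Strong duality: c^T x* = b^T y*. Confirmed.

50


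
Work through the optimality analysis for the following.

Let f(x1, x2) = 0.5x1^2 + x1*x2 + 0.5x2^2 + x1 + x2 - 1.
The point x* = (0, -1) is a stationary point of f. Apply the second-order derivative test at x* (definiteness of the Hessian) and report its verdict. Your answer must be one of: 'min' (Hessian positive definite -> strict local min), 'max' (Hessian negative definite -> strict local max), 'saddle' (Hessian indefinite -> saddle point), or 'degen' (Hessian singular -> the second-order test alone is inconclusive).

Compute the Hessian H = grad^2 f:
  H = [[1, 1], [1, 1]]
Verify stationarity: grad f(x*) = H x* + g = (0, 0).
Eigenvalues of H: 0, 2.
H has a zero eigenvalue (singular; positive semidefinite but not definite), so H is neither positive definite, negative definite, nor indefinite. The second-order test alone is inconclusive -> degen.
(Indeed, f is constant along the null direction of H through x*, so x* is not a strict local extremum.)

degen


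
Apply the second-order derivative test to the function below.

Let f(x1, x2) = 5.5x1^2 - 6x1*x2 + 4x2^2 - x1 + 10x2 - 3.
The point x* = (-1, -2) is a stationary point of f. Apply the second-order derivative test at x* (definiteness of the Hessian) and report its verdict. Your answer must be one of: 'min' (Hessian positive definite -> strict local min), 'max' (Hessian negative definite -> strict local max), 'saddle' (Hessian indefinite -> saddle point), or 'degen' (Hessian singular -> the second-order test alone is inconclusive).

Compute the Hessian H = grad^2 f:
  H = [[11, -6], [-6, 8]]
Verify stationarity: grad f(x*) = H x* + g = (0, 0).
Eigenvalues of H: 3.3153, 15.6847.
Both eigenvalues > 0, so H is positive definite -> x* is a strict local min.

min


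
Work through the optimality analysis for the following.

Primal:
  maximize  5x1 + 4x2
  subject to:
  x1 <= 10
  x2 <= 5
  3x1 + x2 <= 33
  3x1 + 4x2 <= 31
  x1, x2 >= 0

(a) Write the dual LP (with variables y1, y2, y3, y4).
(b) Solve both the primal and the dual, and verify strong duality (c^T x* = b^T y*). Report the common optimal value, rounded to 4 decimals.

The standard primal-dual pair for 'max c^T x s.t. A x <= b, x >= 0' is:
  Dual:  min b^T y  s.t.  A^T y >= c,  y >= 0.

So the dual LP is:
  minimize  10y1 + 5y2 + 33y3 + 31y4
  subject to:
    y1 + 3y3 + 3y4 >= 5
    y2 + y3 + 4y4 >= 4
    y1, y2, y3, y4 >= 0

Solving the primal: x* = (10, 0.25).
  primal value c^T x* = 51.
Solving the dual: y* = (2, 0, 0, 1).
  dual value b^T y* = 51.
Strong duality: c^T x* = b^T y*. Confirmed.

51


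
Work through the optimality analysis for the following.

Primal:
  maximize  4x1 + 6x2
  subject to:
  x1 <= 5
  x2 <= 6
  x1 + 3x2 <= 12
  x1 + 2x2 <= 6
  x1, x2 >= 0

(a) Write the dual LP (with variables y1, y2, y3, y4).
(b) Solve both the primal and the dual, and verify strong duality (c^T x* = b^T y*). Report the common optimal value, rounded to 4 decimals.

The standard primal-dual pair for 'max c^T x s.t. A x <= b, x >= 0' is:
  Dual:  min b^T y  s.t.  A^T y >= c,  y >= 0.

So the dual LP is:
  minimize  5y1 + 6y2 + 12y3 + 6y4
  subject to:
    y1 + y3 + y4 >= 4
    y2 + 3y3 + 2y4 >= 6
    y1, y2, y3, y4 >= 0

Solving the primal: x* = (5, 0.5).
  primal value c^T x* = 23.
Solving the dual: y* = (1, 0, 0, 3).
  dual value b^T y* = 23.
Strong duality: c^T x* = b^T y*. Confirmed.

23


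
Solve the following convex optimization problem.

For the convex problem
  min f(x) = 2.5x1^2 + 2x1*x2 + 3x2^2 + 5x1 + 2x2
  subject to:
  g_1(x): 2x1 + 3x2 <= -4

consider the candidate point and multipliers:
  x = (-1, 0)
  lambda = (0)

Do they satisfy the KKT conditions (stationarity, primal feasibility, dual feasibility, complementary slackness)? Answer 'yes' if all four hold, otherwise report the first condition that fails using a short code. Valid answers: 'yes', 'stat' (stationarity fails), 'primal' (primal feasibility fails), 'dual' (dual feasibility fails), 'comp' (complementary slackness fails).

Gradient of f: grad f(x) = Q x + c = (0, 0)
Constraint values g_i(x) = a_i^T x - b_i:
  g_1((-1, 0)) = 2
Stationarity residual: grad f(x) + sum_i lambda_i a_i = (0, 0)
  -> stationarity OK
Primal feasibility (all g_i <= 0): FAILS
Dual feasibility (all lambda_i >= 0): OK
Complementary slackness (lambda_i * g_i(x) = 0 for all i): OK

Verdict: the first failing condition is primal_feasibility -> primal.

primal


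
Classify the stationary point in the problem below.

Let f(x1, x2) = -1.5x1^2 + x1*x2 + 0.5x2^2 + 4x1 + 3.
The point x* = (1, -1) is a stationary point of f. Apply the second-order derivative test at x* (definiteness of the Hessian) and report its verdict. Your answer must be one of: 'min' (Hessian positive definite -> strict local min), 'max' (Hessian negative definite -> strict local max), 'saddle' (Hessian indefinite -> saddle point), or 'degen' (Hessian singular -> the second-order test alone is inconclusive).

Compute the Hessian H = grad^2 f:
  H = [[-3, 1], [1, 1]]
Verify stationarity: grad f(x*) = H x* + g = (0, 0).
Eigenvalues of H: -3.2361, 1.2361.
Eigenvalues have mixed signs, so H is indefinite -> x* is a saddle point.

saddle


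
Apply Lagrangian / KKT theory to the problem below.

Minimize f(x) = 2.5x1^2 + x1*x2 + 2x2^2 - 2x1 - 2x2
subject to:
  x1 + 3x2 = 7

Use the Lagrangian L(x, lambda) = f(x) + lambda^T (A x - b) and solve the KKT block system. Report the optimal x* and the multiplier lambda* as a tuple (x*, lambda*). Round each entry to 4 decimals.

Form the Lagrangian:
  L(x, lambda) = (1/2) x^T Q x + c^T x + lambda^T (A x - b)
Stationarity (grad_x L = 0): Q x + c + A^T lambda = 0.
Primal feasibility: A x = b.

This gives the KKT block system:
  [ Q   A^T ] [ x     ]   [-c ]
  [ A    0  ] [ lambda ] = [ b ]

Solving the linear system:
  x*      = (0.4419, 2.186)
  lambda* = (-2.3953)
  f(x*)   = 5.7558

x* = (0.4419, 2.186), lambda* = (-2.3953)


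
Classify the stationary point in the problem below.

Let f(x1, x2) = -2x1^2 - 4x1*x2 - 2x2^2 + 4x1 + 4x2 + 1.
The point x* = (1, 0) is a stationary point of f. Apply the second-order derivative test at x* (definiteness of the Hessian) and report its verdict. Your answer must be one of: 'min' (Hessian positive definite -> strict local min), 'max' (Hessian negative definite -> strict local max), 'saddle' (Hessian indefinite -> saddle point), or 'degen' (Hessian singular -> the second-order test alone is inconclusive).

Compute the Hessian H = grad^2 f:
  H = [[-4, -4], [-4, -4]]
Verify stationarity: grad f(x*) = H x* + g = (0, 0).
Eigenvalues of H: -8, 0.
H has a zero eigenvalue (singular; negative semidefinite but not definite), so H is neither positive definite, negative definite, nor indefinite. The second-order test alone is inconclusive -> degen.
(Indeed, f is constant along the null direction of H through x*, so x* is not a strict local extremum.)

degen


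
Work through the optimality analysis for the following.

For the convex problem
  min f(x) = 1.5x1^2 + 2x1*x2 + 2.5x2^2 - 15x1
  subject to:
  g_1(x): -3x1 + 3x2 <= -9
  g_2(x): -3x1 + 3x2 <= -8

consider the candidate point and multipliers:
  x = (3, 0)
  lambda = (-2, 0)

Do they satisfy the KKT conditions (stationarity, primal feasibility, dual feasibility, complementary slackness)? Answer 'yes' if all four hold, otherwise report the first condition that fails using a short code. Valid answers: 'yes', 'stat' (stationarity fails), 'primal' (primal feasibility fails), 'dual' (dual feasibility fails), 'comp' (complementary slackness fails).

Gradient of f: grad f(x) = Q x + c = (-6, 6)
Constraint values g_i(x) = a_i^T x - b_i:
  g_1((3, 0)) = 0
  g_2((3, 0)) = -1
Stationarity residual: grad f(x) + sum_i lambda_i a_i = (0, 0)
  -> stationarity OK
Primal feasibility (all g_i <= 0): OK
Dual feasibility (all lambda_i >= 0): FAILS
Complementary slackness (lambda_i * g_i(x) = 0 for all i): OK

Verdict: the first failing condition is dual_feasibility -> dual.

dual


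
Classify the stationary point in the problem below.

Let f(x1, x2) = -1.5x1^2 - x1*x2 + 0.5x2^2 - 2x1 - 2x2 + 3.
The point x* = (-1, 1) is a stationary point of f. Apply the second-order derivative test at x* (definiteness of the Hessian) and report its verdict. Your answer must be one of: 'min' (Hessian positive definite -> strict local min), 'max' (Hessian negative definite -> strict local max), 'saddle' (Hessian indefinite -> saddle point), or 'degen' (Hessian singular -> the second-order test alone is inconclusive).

Compute the Hessian H = grad^2 f:
  H = [[-3, -1], [-1, 1]]
Verify stationarity: grad f(x*) = H x* + g = (0, 0).
Eigenvalues of H: -3.2361, 1.2361.
Eigenvalues have mixed signs, so H is indefinite -> x* is a saddle point.

saddle


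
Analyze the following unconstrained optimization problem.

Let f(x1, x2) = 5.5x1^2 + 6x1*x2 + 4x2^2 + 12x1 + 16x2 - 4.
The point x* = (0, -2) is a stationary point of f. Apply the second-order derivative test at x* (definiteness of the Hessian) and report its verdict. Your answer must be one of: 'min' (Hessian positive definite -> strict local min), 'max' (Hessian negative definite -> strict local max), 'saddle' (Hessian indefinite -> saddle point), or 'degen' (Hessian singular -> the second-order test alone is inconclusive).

Compute the Hessian H = grad^2 f:
  H = [[11, 6], [6, 8]]
Verify stationarity: grad f(x*) = H x* + g = (0, 0).
Eigenvalues of H: 3.3153, 15.6847.
Both eigenvalues > 0, so H is positive definite -> x* is a strict local min.

min


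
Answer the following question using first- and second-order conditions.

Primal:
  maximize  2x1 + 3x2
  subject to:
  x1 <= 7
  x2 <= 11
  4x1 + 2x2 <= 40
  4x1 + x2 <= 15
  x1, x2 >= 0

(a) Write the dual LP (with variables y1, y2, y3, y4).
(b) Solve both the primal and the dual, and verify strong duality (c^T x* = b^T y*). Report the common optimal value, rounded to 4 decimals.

The standard primal-dual pair for 'max c^T x s.t. A x <= b, x >= 0' is:
  Dual:  min b^T y  s.t.  A^T y >= c,  y >= 0.

So the dual LP is:
  minimize  7y1 + 11y2 + 40y3 + 15y4
  subject to:
    y1 + 4y3 + 4y4 >= 2
    y2 + 2y3 + y4 >= 3
    y1, y2, y3, y4 >= 0

Solving the primal: x* = (1, 11).
  primal value c^T x* = 35.
Solving the dual: y* = (0, 2.5, 0, 0.5).
  dual value b^T y* = 35.
Strong duality: c^T x* = b^T y*. Confirmed.

35


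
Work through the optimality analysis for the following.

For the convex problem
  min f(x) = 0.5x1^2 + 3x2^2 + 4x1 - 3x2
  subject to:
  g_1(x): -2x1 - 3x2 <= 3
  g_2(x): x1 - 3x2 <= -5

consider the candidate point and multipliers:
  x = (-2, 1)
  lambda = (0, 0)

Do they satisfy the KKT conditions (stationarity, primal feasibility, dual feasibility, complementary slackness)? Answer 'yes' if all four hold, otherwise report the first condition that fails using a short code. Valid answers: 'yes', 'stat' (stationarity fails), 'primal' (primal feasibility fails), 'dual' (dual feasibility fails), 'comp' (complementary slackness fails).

Gradient of f: grad f(x) = Q x + c = (2, 3)
Constraint values g_i(x) = a_i^T x - b_i:
  g_1((-2, 1)) = -2
  g_2((-2, 1)) = 0
Stationarity residual: grad f(x) + sum_i lambda_i a_i = (2, 3)
  -> stationarity FAILS
Primal feasibility (all g_i <= 0): OK
Dual feasibility (all lambda_i >= 0): OK
Complementary slackness (lambda_i * g_i(x) = 0 for all i): OK

Verdict: the first failing condition is stationarity -> stat.

stat


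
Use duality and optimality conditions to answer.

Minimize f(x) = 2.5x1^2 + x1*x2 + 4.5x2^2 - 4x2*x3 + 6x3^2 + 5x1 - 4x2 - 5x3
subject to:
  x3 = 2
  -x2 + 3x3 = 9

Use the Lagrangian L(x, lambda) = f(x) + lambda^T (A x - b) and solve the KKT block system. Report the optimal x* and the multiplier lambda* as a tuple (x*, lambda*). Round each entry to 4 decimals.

Form the Lagrangian:
  L(x, lambda) = (1/2) x^T Q x + c^T x + lambda^T (A x - b)
Stationarity (grad_x L = 0): Q x + c + A^T lambda = 0.
Primal feasibility: A x = b.

This gives the KKT block system:
  [ Q   A^T ] [ x     ]   [-c ]
  [ A    0  ] [ lambda ] = [ b ]

Solving the linear system:
  x*      = (-0.4, -3, 2)
  lambda* = (87.2, -39.4)
  f(x*)   = 90.1

x* = (-0.4, -3, 2), lambda* = (87.2, -39.4)


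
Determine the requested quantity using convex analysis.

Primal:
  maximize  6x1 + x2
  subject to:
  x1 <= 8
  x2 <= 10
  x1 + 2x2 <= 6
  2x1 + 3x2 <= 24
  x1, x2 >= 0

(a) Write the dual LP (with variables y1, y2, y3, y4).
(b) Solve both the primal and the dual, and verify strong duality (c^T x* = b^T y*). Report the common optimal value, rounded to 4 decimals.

The standard primal-dual pair for 'max c^T x s.t. A x <= b, x >= 0' is:
  Dual:  min b^T y  s.t.  A^T y >= c,  y >= 0.

So the dual LP is:
  minimize  8y1 + 10y2 + 6y3 + 24y4
  subject to:
    y1 + y3 + 2y4 >= 6
    y2 + 2y3 + 3y4 >= 1
    y1, y2, y3, y4 >= 0

Solving the primal: x* = (6, 0).
  primal value c^T x* = 36.
Solving the dual: y* = (0, 0, 6, 0).
  dual value b^T y* = 36.
Strong duality: c^T x* = b^T y*. Confirmed.

36


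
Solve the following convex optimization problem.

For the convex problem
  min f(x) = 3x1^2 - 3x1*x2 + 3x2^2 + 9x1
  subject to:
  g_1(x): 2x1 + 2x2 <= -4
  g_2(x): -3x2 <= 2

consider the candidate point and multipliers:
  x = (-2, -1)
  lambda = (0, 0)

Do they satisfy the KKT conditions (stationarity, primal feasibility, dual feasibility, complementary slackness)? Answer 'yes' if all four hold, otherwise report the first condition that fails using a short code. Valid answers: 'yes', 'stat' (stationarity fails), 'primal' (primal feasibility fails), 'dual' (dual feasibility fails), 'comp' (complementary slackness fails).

Gradient of f: grad f(x) = Q x + c = (0, 0)
Constraint values g_i(x) = a_i^T x - b_i:
  g_1((-2, -1)) = -2
  g_2((-2, -1)) = 1
Stationarity residual: grad f(x) + sum_i lambda_i a_i = (0, 0)
  -> stationarity OK
Primal feasibility (all g_i <= 0): FAILS
Dual feasibility (all lambda_i >= 0): OK
Complementary slackness (lambda_i * g_i(x) = 0 for all i): OK

Verdict: the first failing condition is primal_feasibility -> primal.

primal


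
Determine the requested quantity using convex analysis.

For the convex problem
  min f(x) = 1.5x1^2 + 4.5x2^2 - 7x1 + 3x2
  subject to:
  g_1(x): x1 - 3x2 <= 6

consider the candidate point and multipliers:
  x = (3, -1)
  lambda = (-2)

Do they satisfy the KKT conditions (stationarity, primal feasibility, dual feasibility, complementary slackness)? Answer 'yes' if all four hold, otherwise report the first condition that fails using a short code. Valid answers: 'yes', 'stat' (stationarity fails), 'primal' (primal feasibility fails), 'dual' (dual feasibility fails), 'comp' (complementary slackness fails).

Gradient of f: grad f(x) = Q x + c = (2, -6)
Constraint values g_i(x) = a_i^T x - b_i:
  g_1((3, -1)) = 0
Stationarity residual: grad f(x) + sum_i lambda_i a_i = (0, 0)
  -> stationarity OK
Primal feasibility (all g_i <= 0): OK
Dual feasibility (all lambda_i >= 0): FAILS
Complementary slackness (lambda_i * g_i(x) = 0 for all i): OK

Verdict: the first failing condition is dual_feasibility -> dual.

dual


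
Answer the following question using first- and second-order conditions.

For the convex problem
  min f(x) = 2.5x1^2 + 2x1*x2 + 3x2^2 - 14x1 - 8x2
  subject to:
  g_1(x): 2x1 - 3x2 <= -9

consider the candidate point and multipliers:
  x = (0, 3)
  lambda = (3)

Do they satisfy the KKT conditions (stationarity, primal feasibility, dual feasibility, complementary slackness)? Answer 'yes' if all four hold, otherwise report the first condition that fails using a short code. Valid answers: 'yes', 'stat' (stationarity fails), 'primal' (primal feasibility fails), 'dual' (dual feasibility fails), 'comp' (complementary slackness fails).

Gradient of f: grad f(x) = Q x + c = (-8, 10)
Constraint values g_i(x) = a_i^T x - b_i:
  g_1((0, 3)) = 0
Stationarity residual: grad f(x) + sum_i lambda_i a_i = (-2, 1)
  -> stationarity FAILS
Primal feasibility (all g_i <= 0): OK
Dual feasibility (all lambda_i >= 0): OK
Complementary slackness (lambda_i * g_i(x) = 0 for all i): OK

Verdict: the first failing condition is stationarity -> stat.

stat


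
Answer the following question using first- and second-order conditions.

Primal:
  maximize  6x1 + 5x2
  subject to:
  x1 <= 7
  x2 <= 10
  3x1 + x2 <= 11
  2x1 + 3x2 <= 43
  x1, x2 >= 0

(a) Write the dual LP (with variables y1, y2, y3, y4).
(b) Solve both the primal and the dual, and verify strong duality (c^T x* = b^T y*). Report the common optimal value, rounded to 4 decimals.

The standard primal-dual pair for 'max c^T x s.t. A x <= b, x >= 0' is:
  Dual:  min b^T y  s.t.  A^T y >= c,  y >= 0.

So the dual LP is:
  minimize  7y1 + 10y2 + 11y3 + 43y4
  subject to:
    y1 + 3y3 + 2y4 >= 6
    y2 + y3 + 3y4 >= 5
    y1, y2, y3, y4 >= 0

Solving the primal: x* = (0.3333, 10).
  primal value c^T x* = 52.
Solving the dual: y* = (0, 3, 2, 0).
  dual value b^T y* = 52.
Strong duality: c^T x* = b^T y*. Confirmed.

52


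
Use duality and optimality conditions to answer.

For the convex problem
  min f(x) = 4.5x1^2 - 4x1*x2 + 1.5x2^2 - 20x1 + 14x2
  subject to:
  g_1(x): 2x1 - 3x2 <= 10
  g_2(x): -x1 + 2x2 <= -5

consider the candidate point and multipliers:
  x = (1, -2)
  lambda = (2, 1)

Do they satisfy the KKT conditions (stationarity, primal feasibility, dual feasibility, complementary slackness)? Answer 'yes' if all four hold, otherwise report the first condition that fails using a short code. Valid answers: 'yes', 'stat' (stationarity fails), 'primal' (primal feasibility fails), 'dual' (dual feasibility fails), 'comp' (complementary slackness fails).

Gradient of f: grad f(x) = Q x + c = (-3, 4)
Constraint values g_i(x) = a_i^T x - b_i:
  g_1((1, -2)) = -2
  g_2((1, -2)) = 0
Stationarity residual: grad f(x) + sum_i lambda_i a_i = (0, 0)
  -> stationarity OK
Primal feasibility (all g_i <= 0): OK
Dual feasibility (all lambda_i >= 0): OK
Complementary slackness (lambda_i * g_i(x) = 0 for all i): FAILS

Verdict: the first failing condition is complementary_slackness -> comp.

comp


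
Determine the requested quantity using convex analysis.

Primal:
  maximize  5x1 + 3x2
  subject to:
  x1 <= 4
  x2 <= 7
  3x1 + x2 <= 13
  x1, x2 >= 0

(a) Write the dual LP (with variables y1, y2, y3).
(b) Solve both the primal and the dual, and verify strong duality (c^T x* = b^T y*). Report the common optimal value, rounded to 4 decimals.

The standard primal-dual pair for 'max c^T x s.t. A x <= b, x >= 0' is:
  Dual:  min b^T y  s.t.  A^T y >= c,  y >= 0.

So the dual LP is:
  minimize  4y1 + 7y2 + 13y3
  subject to:
    y1 + 3y3 >= 5
    y2 + y3 >= 3
    y1, y2, y3 >= 0

Solving the primal: x* = (2, 7).
  primal value c^T x* = 31.
Solving the dual: y* = (0, 1.3333, 1.6667).
  dual value b^T y* = 31.
Strong duality: c^T x* = b^T y*. Confirmed.

31


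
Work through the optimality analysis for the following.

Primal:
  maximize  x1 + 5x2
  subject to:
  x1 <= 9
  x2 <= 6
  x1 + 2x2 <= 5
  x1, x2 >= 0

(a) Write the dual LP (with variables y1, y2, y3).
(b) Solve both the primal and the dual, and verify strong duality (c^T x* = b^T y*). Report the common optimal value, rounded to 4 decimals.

The standard primal-dual pair for 'max c^T x s.t. A x <= b, x >= 0' is:
  Dual:  min b^T y  s.t.  A^T y >= c,  y >= 0.

So the dual LP is:
  minimize  9y1 + 6y2 + 5y3
  subject to:
    y1 + y3 >= 1
    y2 + 2y3 >= 5
    y1, y2, y3 >= 0

Solving the primal: x* = (0, 2.5).
  primal value c^T x* = 12.5.
Solving the dual: y* = (0, 0, 2.5).
  dual value b^T y* = 12.5.
Strong duality: c^T x* = b^T y*. Confirmed.

12.5


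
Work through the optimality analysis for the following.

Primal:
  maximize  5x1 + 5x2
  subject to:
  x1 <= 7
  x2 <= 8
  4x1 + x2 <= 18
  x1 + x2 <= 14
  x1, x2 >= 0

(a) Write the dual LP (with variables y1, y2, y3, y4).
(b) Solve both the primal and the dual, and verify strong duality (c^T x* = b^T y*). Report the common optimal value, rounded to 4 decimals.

The standard primal-dual pair for 'max c^T x s.t. A x <= b, x >= 0' is:
  Dual:  min b^T y  s.t.  A^T y >= c,  y >= 0.

So the dual LP is:
  minimize  7y1 + 8y2 + 18y3 + 14y4
  subject to:
    y1 + 4y3 + y4 >= 5
    y2 + y3 + y4 >= 5
    y1, y2, y3, y4 >= 0

Solving the primal: x* = (2.5, 8).
  primal value c^T x* = 52.5.
Solving the dual: y* = (0, 3.75, 1.25, 0).
  dual value b^T y* = 52.5.
Strong duality: c^T x* = b^T y*. Confirmed.

52.5


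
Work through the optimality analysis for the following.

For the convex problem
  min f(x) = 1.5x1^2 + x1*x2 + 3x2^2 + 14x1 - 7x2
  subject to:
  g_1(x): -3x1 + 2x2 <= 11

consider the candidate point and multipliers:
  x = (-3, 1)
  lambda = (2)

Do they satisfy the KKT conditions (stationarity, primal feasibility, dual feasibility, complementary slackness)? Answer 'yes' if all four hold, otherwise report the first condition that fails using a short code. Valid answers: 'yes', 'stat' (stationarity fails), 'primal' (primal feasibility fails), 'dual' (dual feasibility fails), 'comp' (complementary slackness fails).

Gradient of f: grad f(x) = Q x + c = (6, -4)
Constraint values g_i(x) = a_i^T x - b_i:
  g_1((-3, 1)) = 0
Stationarity residual: grad f(x) + sum_i lambda_i a_i = (0, 0)
  -> stationarity OK
Primal feasibility (all g_i <= 0): OK
Dual feasibility (all lambda_i >= 0): OK
Complementary slackness (lambda_i * g_i(x) = 0 for all i): OK

Verdict: yes, KKT holds.

yes


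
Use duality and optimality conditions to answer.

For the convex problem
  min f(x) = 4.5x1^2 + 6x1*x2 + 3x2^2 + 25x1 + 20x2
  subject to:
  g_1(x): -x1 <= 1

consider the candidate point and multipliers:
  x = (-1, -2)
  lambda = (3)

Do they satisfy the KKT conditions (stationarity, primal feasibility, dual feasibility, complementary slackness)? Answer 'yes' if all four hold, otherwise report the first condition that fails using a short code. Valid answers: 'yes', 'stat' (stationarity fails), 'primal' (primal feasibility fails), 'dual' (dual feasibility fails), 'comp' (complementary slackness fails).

Gradient of f: grad f(x) = Q x + c = (4, 2)
Constraint values g_i(x) = a_i^T x - b_i:
  g_1((-1, -2)) = 0
Stationarity residual: grad f(x) + sum_i lambda_i a_i = (1, 2)
  -> stationarity FAILS
Primal feasibility (all g_i <= 0): OK
Dual feasibility (all lambda_i >= 0): OK
Complementary slackness (lambda_i * g_i(x) = 0 for all i): OK

Verdict: the first failing condition is stationarity -> stat.

stat


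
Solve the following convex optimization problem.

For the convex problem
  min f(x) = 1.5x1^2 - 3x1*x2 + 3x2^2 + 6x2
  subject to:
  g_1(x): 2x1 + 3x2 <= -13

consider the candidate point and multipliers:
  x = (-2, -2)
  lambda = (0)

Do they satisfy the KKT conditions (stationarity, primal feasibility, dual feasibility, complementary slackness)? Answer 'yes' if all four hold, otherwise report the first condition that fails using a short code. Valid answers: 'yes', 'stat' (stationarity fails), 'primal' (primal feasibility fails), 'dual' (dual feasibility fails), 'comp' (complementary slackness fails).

Gradient of f: grad f(x) = Q x + c = (0, 0)
Constraint values g_i(x) = a_i^T x - b_i:
  g_1((-2, -2)) = 3
Stationarity residual: grad f(x) + sum_i lambda_i a_i = (0, 0)
  -> stationarity OK
Primal feasibility (all g_i <= 0): FAILS
Dual feasibility (all lambda_i >= 0): OK
Complementary slackness (lambda_i * g_i(x) = 0 for all i): OK

Verdict: the first failing condition is primal_feasibility -> primal.

primal


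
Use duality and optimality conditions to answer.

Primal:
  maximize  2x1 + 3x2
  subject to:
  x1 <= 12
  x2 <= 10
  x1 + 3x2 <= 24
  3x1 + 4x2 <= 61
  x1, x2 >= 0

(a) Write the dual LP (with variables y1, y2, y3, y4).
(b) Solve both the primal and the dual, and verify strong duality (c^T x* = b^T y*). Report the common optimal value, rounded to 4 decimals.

The standard primal-dual pair for 'max c^T x s.t. A x <= b, x >= 0' is:
  Dual:  min b^T y  s.t.  A^T y >= c,  y >= 0.

So the dual LP is:
  minimize  12y1 + 10y2 + 24y3 + 61y4
  subject to:
    y1 + y3 + 3y4 >= 2
    y2 + 3y3 + 4y4 >= 3
    y1, y2, y3, y4 >= 0

Solving the primal: x* = (12, 4).
  primal value c^T x* = 36.
Solving the dual: y* = (1, 0, 1, 0).
  dual value b^T y* = 36.
Strong duality: c^T x* = b^T y*. Confirmed.

36


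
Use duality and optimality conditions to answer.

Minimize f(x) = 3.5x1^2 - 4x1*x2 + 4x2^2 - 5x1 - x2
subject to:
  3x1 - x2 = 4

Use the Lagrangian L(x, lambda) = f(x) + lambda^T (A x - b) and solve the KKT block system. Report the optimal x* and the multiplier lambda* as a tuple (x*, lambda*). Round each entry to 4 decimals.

Form the Lagrangian:
  L(x, lambda) = (1/2) x^T Q x + c^T x + lambda^T (A x - b)
Stationarity (grad_x L = 0): Q x + c + A^T lambda = 0.
Primal feasibility: A x = b.

This gives the KKT block system:
  [ Q   A^T ] [ x     ]   [-c ]
  [ A    0  ] [ lambda ] = [ b ]

Solving the linear system:
  x*      = (1.6, 0.8)
  lambda* = (-1)
  f(x*)   = -2.4

x* = (1.6, 0.8), lambda* = (-1)


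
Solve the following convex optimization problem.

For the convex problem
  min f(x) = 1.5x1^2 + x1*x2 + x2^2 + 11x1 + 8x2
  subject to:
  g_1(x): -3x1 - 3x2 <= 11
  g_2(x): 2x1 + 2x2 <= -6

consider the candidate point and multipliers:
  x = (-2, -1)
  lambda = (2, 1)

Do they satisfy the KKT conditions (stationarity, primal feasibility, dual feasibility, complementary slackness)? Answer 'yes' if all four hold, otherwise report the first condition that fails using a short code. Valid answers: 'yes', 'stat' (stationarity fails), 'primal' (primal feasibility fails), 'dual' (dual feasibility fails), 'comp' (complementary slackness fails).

Gradient of f: grad f(x) = Q x + c = (4, 4)
Constraint values g_i(x) = a_i^T x - b_i:
  g_1((-2, -1)) = -2
  g_2((-2, -1)) = 0
Stationarity residual: grad f(x) + sum_i lambda_i a_i = (0, 0)
  -> stationarity OK
Primal feasibility (all g_i <= 0): OK
Dual feasibility (all lambda_i >= 0): OK
Complementary slackness (lambda_i * g_i(x) = 0 for all i): FAILS

Verdict: the first failing condition is complementary_slackness -> comp.

comp


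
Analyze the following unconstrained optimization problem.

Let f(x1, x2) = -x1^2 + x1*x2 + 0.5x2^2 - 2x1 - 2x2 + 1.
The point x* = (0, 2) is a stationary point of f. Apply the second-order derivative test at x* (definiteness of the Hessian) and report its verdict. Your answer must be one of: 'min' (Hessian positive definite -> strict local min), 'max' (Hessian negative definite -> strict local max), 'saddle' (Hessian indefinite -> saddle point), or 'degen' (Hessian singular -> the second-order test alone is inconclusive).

Compute the Hessian H = grad^2 f:
  H = [[-2, 1], [1, 1]]
Verify stationarity: grad f(x*) = H x* + g = (0, 0).
Eigenvalues of H: -2.3028, 1.3028.
Eigenvalues have mixed signs, so H is indefinite -> x* is a saddle point.

saddle


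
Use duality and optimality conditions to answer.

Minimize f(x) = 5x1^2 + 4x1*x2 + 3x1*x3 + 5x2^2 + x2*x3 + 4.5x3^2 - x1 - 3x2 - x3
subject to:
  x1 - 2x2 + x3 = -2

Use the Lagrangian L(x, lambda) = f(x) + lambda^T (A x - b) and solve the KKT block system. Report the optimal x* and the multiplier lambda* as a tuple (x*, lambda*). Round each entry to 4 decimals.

Form the Lagrangian:
  L(x, lambda) = (1/2) x^T Q x + c^T x + lambda^T (A x - b)
Stationarity (grad_x L = 0): Q x + c + A^T lambda = 0.
Primal feasibility: A x = b.

This gives the KKT block system:
  [ Q   A^T ] [ x     ]   [-c ]
  [ A    0  ] [ lambda ] = [ b ]

Solving the linear system:
  x*      = (-0.3743, 0.7926, -0.0404)
  lambda* = (1.6942)
  f(x*)   = 0.7127

x* = (-0.3743, 0.7926, -0.0404), lambda* = (1.6942)
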